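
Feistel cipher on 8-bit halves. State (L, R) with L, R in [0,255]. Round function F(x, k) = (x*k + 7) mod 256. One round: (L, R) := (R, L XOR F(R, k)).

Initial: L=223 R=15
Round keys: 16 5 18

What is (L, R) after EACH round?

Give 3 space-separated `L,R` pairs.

Round 1 (k=16): L=15 R=40
Round 2 (k=5): L=40 R=192
Round 3 (k=18): L=192 R=175

Answer: 15,40 40,192 192,175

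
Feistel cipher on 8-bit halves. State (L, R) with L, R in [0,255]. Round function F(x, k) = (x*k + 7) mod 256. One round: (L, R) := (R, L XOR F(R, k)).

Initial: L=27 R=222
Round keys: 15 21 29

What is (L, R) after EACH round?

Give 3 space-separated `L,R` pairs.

Round 1 (k=15): L=222 R=18
Round 2 (k=21): L=18 R=95
Round 3 (k=29): L=95 R=216

Answer: 222,18 18,95 95,216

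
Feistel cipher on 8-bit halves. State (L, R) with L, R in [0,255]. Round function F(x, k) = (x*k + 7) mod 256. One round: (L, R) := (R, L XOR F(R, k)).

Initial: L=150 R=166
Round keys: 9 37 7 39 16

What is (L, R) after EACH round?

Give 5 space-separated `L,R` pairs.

Answer: 166,75 75,120 120,4 4,219 219,179

Derivation:
Round 1 (k=9): L=166 R=75
Round 2 (k=37): L=75 R=120
Round 3 (k=7): L=120 R=4
Round 4 (k=39): L=4 R=219
Round 5 (k=16): L=219 R=179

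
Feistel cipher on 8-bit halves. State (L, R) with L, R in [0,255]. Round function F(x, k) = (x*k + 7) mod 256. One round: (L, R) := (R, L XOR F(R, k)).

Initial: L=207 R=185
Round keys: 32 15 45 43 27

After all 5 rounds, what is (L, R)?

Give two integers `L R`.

Answer: 128 218

Derivation:
Round 1 (k=32): L=185 R=232
Round 2 (k=15): L=232 R=38
Round 3 (k=45): L=38 R=93
Round 4 (k=43): L=93 R=128
Round 5 (k=27): L=128 R=218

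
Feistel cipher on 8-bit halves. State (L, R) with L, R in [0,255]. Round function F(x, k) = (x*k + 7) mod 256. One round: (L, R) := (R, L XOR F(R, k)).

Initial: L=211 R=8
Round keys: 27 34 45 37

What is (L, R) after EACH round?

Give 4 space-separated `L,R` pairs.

Answer: 8,12 12,151 151,158 158,74

Derivation:
Round 1 (k=27): L=8 R=12
Round 2 (k=34): L=12 R=151
Round 3 (k=45): L=151 R=158
Round 4 (k=37): L=158 R=74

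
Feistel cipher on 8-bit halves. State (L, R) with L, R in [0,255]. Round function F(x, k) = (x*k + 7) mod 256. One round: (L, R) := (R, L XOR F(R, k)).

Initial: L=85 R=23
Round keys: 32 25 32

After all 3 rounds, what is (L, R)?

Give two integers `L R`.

Round 1 (k=32): L=23 R=178
Round 2 (k=25): L=178 R=126
Round 3 (k=32): L=126 R=117

Answer: 126 117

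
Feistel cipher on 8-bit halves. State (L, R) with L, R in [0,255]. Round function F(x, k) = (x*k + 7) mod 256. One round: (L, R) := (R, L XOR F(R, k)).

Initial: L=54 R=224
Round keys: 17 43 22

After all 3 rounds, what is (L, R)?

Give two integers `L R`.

Answer: 194 98

Derivation:
Round 1 (k=17): L=224 R=209
Round 2 (k=43): L=209 R=194
Round 3 (k=22): L=194 R=98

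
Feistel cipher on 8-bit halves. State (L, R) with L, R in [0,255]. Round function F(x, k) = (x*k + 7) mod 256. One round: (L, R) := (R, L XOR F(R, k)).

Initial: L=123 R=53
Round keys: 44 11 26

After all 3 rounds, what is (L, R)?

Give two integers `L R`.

Round 1 (k=44): L=53 R=88
Round 2 (k=11): L=88 R=250
Round 3 (k=26): L=250 R=51

Answer: 250 51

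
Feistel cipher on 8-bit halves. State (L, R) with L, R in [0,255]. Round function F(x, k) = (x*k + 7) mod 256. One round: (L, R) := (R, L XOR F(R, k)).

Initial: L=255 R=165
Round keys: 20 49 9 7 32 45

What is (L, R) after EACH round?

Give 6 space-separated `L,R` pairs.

Answer: 165,20 20,126 126,97 97,208 208,102 102,37

Derivation:
Round 1 (k=20): L=165 R=20
Round 2 (k=49): L=20 R=126
Round 3 (k=9): L=126 R=97
Round 4 (k=7): L=97 R=208
Round 5 (k=32): L=208 R=102
Round 6 (k=45): L=102 R=37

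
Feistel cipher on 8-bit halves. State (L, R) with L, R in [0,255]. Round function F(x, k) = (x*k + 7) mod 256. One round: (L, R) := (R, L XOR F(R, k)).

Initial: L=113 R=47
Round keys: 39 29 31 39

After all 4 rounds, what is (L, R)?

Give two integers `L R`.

Round 1 (k=39): L=47 R=65
Round 2 (k=29): L=65 R=75
Round 3 (k=31): L=75 R=93
Round 4 (k=39): L=93 R=121

Answer: 93 121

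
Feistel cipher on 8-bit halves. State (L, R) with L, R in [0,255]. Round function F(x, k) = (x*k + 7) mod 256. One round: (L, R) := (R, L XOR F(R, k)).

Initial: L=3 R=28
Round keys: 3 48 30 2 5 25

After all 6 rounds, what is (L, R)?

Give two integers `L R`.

Round 1 (k=3): L=28 R=88
Round 2 (k=48): L=88 R=155
Round 3 (k=30): L=155 R=105
Round 4 (k=2): L=105 R=66
Round 5 (k=5): L=66 R=56
Round 6 (k=25): L=56 R=61

Answer: 56 61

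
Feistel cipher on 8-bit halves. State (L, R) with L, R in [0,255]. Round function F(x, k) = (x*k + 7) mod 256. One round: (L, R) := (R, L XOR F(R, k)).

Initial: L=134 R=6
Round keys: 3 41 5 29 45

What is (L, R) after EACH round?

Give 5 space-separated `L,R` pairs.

Answer: 6,159 159,120 120,192 192,191 191,90

Derivation:
Round 1 (k=3): L=6 R=159
Round 2 (k=41): L=159 R=120
Round 3 (k=5): L=120 R=192
Round 4 (k=29): L=192 R=191
Round 5 (k=45): L=191 R=90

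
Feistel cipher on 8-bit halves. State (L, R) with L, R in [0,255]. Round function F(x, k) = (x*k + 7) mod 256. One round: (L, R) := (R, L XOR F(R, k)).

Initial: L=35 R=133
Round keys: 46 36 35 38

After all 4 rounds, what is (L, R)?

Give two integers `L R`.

Round 1 (k=46): L=133 R=206
Round 2 (k=36): L=206 R=122
Round 3 (k=35): L=122 R=123
Round 4 (k=38): L=123 R=51

Answer: 123 51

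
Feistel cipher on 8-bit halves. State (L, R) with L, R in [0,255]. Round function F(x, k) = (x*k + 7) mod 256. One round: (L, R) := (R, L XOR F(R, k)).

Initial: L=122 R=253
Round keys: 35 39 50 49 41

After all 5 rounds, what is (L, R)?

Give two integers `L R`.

Answer: 32 224

Derivation:
Round 1 (k=35): L=253 R=228
Round 2 (k=39): L=228 R=62
Round 3 (k=50): L=62 R=199
Round 4 (k=49): L=199 R=32
Round 5 (k=41): L=32 R=224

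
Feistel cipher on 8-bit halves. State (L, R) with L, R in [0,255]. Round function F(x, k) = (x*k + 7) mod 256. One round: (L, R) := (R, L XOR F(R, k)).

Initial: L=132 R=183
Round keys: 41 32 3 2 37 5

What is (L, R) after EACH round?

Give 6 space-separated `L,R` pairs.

Answer: 183,210 210,240 240,5 5,225 225,137 137,85

Derivation:
Round 1 (k=41): L=183 R=210
Round 2 (k=32): L=210 R=240
Round 3 (k=3): L=240 R=5
Round 4 (k=2): L=5 R=225
Round 5 (k=37): L=225 R=137
Round 6 (k=5): L=137 R=85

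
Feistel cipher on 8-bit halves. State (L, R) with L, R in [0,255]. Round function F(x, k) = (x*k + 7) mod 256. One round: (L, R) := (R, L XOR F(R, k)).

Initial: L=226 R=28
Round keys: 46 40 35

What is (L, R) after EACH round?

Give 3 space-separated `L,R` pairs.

Round 1 (k=46): L=28 R=237
Round 2 (k=40): L=237 R=19
Round 3 (k=35): L=19 R=77

Answer: 28,237 237,19 19,77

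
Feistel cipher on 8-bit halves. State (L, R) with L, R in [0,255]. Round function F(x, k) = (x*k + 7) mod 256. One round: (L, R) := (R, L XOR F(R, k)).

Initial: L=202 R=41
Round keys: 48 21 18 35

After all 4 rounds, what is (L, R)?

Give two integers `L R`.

Answer: 164 18

Derivation:
Round 1 (k=48): L=41 R=125
Round 2 (k=21): L=125 R=97
Round 3 (k=18): L=97 R=164
Round 4 (k=35): L=164 R=18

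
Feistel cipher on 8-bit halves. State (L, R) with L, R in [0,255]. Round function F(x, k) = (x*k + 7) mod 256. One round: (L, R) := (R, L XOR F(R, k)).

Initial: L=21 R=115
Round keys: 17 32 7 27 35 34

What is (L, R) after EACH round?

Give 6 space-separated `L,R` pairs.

Answer: 115,191 191,148 148,172 172,191 191,136 136,168

Derivation:
Round 1 (k=17): L=115 R=191
Round 2 (k=32): L=191 R=148
Round 3 (k=7): L=148 R=172
Round 4 (k=27): L=172 R=191
Round 5 (k=35): L=191 R=136
Round 6 (k=34): L=136 R=168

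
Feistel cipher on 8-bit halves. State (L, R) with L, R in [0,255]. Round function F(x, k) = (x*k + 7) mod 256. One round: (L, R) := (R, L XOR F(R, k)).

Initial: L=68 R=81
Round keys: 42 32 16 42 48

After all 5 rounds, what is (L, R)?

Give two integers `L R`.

Round 1 (k=42): L=81 R=21
Round 2 (k=32): L=21 R=246
Round 3 (k=16): L=246 R=114
Round 4 (k=42): L=114 R=77
Round 5 (k=48): L=77 R=5

Answer: 77 5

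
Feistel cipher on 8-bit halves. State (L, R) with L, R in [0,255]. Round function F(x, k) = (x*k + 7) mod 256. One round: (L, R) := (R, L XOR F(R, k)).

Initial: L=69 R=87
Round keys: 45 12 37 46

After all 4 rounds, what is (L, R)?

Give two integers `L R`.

Answer: 20 211

Derivation:
Round 1 (k=45): L=87 R=23
Round 2 (k=12): L=23 R=76
Round 3 (k=37): L=76 R=20
Round 4 (k=46): L=20 R=211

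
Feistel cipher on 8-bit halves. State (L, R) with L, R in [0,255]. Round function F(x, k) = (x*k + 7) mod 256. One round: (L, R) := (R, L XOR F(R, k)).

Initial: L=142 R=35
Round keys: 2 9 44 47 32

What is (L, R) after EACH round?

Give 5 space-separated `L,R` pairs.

Answer: 35,195 195,193 193,240 240,214 214,55

Derivation:
Round 1 (k=2): L=35 R=195
Round 2 (k=9): L=195 R=193
Round 3 (k=44): L=193 R=240
Round 4 (k=47): L=240 R=214
Round 5 (k=32): L=214 R=55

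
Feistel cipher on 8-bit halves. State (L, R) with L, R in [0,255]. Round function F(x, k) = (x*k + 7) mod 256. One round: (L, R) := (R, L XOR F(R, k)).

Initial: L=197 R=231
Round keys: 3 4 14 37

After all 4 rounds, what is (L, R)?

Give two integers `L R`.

Round 1 (k=3): L=231 R=121
Round 2 (k=4): L=121 R=12
Round 3 (k=14): L=12 R=214
Round 4 (k=37): L=214 R=249

Answer: 214 249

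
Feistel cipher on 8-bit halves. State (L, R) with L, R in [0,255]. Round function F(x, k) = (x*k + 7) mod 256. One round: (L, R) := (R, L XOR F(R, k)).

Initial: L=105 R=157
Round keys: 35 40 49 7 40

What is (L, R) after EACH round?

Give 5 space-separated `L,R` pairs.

Answer: 157,23 23,2 2,126 126,123 123,65

Derivation:
Round 1 (k=35): L=157 R=23
Round 2 (k=40): L=23 R=2
Round 3 (k=49): L=2 R=126
Round 4 (k=7): L=126 R=123
Round 5 (k=40): L=123 R=65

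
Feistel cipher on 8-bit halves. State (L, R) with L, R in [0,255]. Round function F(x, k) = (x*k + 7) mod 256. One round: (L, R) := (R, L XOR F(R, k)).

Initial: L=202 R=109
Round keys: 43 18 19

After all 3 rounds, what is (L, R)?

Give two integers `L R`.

Answer: 146 65

Derivation:
Round 1 (k=43): L=109 R=156
Round 2 (k=18): L=156 R=146
Round 3 (k=19): L=146 R=65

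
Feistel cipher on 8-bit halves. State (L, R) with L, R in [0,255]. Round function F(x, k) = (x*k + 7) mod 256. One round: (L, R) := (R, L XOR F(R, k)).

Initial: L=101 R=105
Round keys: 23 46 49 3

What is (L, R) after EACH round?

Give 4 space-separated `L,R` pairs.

Answer: 105,19 19,24 24,140 140,179

Derivation:
Round 1 (k=23): L=105 R=19
Round 2 (k=46): L=19 R=24
Round 3 (k=49): L=24 R=140
Round 4 (k=3): L=140 R=179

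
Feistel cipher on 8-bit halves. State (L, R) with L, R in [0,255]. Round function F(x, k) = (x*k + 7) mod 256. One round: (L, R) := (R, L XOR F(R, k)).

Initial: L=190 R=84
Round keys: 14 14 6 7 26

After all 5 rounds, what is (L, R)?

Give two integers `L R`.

Answer: 186 199

Derivation:
Round 1 (k=14): L=84 R=33
Round 2 (k=14): L=33 R=129
Round 3 (k=6): L=129 R=44
Round 4 (k=7): L=44 R=186
Round 5 (k=26): L=186 R=199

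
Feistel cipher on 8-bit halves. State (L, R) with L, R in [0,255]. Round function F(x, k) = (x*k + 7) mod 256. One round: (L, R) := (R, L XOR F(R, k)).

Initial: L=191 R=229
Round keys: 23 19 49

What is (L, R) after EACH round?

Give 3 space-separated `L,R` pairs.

Answer: 229,37 37,35 35,159

Derivation:
Round 1 (k=23): L=229 R=37
Round 2 (k=19): L=37 R=35
Round 3 (k=49): L=35 R=159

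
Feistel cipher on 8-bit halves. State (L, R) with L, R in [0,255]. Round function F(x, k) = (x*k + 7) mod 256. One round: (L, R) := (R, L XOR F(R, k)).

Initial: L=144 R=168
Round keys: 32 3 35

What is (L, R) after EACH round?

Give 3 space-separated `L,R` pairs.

Answer: 168,151 151,100 100,36

Derivation:
Round 1 (k=32): L=168 R=151
Round 2 (k=3): L=151 R=100
Round 3 (k=35): L=100 R=36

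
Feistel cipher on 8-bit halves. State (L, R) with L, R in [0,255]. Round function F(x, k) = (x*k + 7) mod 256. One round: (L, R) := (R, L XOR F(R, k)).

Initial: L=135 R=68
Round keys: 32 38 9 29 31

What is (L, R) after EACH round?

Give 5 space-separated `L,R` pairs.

Answer: 68,0 0,67 67,98 98,98 98,135

Derivation:
Round 1 (k=32): L=68 R=0
Round 2 (k=38): L=0 R=67
Round 3 (k=9): L=67 R=98
Round 4 (k=29): L=98 R=98
Round 5 (k=31): L=98 R=135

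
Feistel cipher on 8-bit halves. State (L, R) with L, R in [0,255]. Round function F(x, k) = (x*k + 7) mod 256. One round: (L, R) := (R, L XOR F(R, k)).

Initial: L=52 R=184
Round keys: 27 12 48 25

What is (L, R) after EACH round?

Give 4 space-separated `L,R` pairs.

Round 1 (k=27): L=184 R=91
Round 2 (k=12): L=91 R=243
Round 3 (k=48): L=243 R=204
Round 4 (k=25): L=204 R=0

Answer: 184,91 91,243 243,204 204,0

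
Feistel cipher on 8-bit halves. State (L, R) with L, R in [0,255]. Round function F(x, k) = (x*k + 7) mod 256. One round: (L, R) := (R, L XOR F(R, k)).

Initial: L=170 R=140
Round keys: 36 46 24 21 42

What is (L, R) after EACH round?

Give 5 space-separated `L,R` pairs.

Answer: 140,29 29,177 177,130 130,0 0,133

Derivation:
Round 1 (k=36): L=140 R=29
Round 2 (k=46): L=29 R=177
Round 3 (k=24): L=177 R=130
Round 4 (k=21): L=130 R=0
Round 5 (k=42): L=0 R=133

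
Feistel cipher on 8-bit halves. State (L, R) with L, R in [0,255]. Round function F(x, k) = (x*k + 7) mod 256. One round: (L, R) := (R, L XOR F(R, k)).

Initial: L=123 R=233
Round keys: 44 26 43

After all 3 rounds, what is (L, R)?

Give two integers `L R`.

Round 1 (k=44): L=233 R=104
Round 2 (k=26): L=104 R=126
Round 3 (k=43): L=126 R=89

Answer: 126 89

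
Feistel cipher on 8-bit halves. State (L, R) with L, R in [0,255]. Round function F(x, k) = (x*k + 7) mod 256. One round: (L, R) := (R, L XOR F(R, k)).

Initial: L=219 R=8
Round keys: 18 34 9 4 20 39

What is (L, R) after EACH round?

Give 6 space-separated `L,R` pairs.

Answer: 8,76 76,23 23,154 154,120 120,253 253,234

Derivation:
Round 1 (k=18): L=8 R=76
Round 2 (k=34): L=76 R=23
Round 3 (k=9): L=23 R=154
Round 4 (k=4): L=154 R=120
Round 5 (k=20): L=120 R=253
Round 6 (k=39): L=253 R=234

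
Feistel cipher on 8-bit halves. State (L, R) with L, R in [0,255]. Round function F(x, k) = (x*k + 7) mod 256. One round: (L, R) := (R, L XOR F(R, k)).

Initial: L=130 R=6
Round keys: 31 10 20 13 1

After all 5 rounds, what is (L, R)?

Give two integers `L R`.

Round 1 (k=31): L=6 R=67
Round 2 (k=10): L=67 R=163
Round 3 (k=20): L=163 R=128
Round 4 (k=13): L=128 R=36
Round 5 (k=1): L=36 R=171

Answer: 36 171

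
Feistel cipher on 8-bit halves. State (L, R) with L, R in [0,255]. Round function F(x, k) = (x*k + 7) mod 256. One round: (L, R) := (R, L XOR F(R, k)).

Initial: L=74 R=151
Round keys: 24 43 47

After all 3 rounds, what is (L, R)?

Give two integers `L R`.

Round 1 (k=24): L=151 R=101
Round 2 (k=43): L=101 R=105
Round 3 (k=47): L=105 R=43

Answer: 105 43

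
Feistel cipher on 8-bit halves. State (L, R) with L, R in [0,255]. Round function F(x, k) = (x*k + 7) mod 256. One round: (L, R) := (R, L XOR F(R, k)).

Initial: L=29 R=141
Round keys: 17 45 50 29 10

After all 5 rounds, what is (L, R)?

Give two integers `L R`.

Round 1 (k=17): L=141 R=121
Round 2 (k=45): L=121 R=193
Round 3 (k=50): L=193 R=192
Round 4 (k=29): L=192 R=6
Round 5 (k=10): L=6 R=131

Answer: 6 131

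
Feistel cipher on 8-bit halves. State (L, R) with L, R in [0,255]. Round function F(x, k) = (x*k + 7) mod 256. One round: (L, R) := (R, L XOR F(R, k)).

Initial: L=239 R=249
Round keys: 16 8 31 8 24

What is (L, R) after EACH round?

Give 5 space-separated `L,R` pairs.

Answer: 249,120 120,62 62,241 241,177 177,110

Derivation:
Round 1 (k=16): L=249 R=120
Round 2 (k=8): L=120 R=62
Round 3 (k=31): L=62 R=241
Round 4 (k=8): L=241 R=177
Round 5 (k=24): L=177 R=110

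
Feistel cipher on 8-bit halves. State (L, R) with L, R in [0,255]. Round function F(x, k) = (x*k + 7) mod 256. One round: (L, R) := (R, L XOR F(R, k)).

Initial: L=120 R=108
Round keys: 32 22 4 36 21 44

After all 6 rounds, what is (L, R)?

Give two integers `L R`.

Round 1 (k=32): L=108 R=255
Round 2 (k=22): L=255 R=157
Round 3 (k=4): L=157 R=132
Round 4 (k=36): L=132 R=10
Round 5 (k=21): L=10 R=93
Round 6 (k=44): L=93 R=9

Answer: 93 9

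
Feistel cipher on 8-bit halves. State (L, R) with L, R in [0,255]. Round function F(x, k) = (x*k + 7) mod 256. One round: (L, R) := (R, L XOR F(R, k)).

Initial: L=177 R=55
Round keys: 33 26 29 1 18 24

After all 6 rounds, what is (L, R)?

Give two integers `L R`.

Answer: 115 200

Derivation:
Round 1 (k=33): L=55 R=175
Round 2 (k=26): L=175 R=250
Round 3 (k=29): L=250 R=246
Round 4 (k=1): L=246 R=7
Round 5 (k=18): L=7 R=115
Round 6 (k=24): L=115 R=200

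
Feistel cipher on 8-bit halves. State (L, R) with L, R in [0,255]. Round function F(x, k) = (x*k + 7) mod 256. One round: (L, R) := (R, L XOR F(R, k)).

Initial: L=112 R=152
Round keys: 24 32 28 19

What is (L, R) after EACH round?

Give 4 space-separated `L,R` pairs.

Answer: 152,55 55,127 127,220 220,36

Derivation:
Round 1 (k=24): L=152 R=55
Round 2 (k=32): L=55 R=127
Round 3 (k=28): L=127 R=220
Round 4 (k=19): L=220 R=36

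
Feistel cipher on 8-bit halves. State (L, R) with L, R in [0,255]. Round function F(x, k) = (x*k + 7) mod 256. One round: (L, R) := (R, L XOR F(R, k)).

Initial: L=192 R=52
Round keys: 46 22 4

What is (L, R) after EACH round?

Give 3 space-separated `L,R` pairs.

Answer: 52,159 159,133 133,132

Derivation:
Round 1 (k=46): L=52 R=159
Round 2 (k=22): L=159 R=133
Round 3 (k=4): L=133 R=132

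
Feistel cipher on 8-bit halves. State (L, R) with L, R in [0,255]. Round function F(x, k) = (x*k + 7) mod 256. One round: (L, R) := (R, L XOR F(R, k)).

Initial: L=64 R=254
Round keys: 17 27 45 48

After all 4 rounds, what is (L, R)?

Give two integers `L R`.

Answer: 242 247

Derivation:
Round 1 (k=17): L=254 R=165
Round 2 (k=27): L=165 R=144
Round 3 (k=45): L=144 R=242
Round 4 (k=48): L=242 R=247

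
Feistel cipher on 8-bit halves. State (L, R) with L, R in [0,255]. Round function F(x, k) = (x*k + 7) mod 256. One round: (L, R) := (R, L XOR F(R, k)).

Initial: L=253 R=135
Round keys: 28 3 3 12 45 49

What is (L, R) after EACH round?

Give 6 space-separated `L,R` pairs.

Round 1 (k=28): L=135 R=54
Round 2 (k=3): L=54 R=46
Round 3 (k=3): L=46 R=167
Round 4 (k=12): L=167 R=245
Round 5 (k=45): L=245 R=191
Round 6 (k=49): L=191 R=99

Answer: 135,54 54,46 46,167 167,245 245,191 191,99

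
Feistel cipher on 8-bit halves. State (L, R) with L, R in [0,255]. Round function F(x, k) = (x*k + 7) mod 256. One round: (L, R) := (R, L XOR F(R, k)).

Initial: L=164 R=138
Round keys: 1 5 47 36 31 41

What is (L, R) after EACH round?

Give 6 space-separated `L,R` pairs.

Round 1 (k=1): L=138 R=53
Round 2 (k=5): L=53 R=154
Round 3 (k=47): L=154 R=120
Round 4 (k=36): L=120 R=125
Round 5 (k=31): L=125 R=82
Round 6 (k=41): L=82 R=84

Answer: 138,53 53,154 154,120 120,125 125,82 82,84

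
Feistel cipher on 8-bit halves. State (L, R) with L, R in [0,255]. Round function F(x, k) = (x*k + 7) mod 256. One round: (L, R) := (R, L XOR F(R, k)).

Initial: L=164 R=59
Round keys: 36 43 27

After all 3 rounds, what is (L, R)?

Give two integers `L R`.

Answer: 191 219

Derivation:
Round 1 (k=36): L=59 R=247
Round 2 (k=43): L=247 R=191
Round 3 (k=27): L=191 R=219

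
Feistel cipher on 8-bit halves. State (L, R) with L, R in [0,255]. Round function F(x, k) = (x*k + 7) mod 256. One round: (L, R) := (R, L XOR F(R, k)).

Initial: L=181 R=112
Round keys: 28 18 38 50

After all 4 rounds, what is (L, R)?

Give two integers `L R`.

Round 1 (k=28): L=112 R=242
Round 2 (k=18): L=242 R=123
Round 3 (k=38): L=123 R=187
Round 4 (k=50): L=187 R=246

Answer: 187 246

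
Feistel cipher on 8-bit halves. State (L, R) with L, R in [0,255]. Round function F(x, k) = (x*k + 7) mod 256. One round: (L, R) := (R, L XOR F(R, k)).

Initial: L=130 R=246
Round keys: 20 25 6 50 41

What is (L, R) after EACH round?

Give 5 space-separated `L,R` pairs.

Round 1 (k=20): L=246 R=189
Round 2 (k=25): L=189 R=138
Round 3 (k=6): L=138 R=254
Round 4 (k=50): L=254 R=41
Round 5 (k=41): L=41 R=102

Answer: 246,189 189,138 138,254 254,41 41,102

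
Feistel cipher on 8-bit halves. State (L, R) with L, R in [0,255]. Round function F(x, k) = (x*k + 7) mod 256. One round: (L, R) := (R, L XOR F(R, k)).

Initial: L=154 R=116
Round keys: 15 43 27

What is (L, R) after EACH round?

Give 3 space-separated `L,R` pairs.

Answer: 116,73 73,62 62,216

Derivation:
Round 1 (k=15): L=116 R=73
Round 2 (k=43): L=73 R=62
Round 3 (k=27): L=62 R=216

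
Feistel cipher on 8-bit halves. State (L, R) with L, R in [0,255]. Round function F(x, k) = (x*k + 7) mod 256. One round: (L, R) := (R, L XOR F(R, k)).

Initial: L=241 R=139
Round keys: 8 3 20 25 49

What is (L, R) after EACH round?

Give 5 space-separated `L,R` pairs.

Round 1 (k=8): L=139 R=174
Round 2 (k=3): L=174 R=154
Round 3 (k=20): L=154 R=161
Round 4 (k=25): L=161 R=90
Round 5 (k=49): L=90 R=224

Answer: 139,174 174,154 154,161 161,90 90,224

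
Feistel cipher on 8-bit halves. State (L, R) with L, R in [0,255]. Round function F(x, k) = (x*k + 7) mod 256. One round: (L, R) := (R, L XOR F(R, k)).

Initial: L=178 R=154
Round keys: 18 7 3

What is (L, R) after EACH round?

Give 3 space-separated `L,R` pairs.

Answer: 154,105 105,124 124,18

Derivation:
Round 1 (k=18): L=154 R=105
Round 2 (k=7): L=105 R=124
Round 3 (k=3): L=124 R=18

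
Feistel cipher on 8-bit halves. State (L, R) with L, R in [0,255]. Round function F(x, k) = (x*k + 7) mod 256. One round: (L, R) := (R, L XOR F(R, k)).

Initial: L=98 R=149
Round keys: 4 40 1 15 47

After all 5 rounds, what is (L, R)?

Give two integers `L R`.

Round 1 (k=4): L=149 R=57
Round 2 (k=40): L=57 R=122
Round 3 (k=1): L=122 R=184
Round 4 (k=15): L=184 R=181
Round 5 (k=47): L=181 R=250

Answer: 181 250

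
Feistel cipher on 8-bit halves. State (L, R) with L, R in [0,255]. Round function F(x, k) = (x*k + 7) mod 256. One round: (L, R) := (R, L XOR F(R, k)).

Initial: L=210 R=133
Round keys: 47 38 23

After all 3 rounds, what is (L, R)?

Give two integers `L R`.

Round 1 (k=47): L=133 R=160
Round 2 (k=38): L=160 R=66
Round 3 (k=23): L=66 R=85

Answer: 66 85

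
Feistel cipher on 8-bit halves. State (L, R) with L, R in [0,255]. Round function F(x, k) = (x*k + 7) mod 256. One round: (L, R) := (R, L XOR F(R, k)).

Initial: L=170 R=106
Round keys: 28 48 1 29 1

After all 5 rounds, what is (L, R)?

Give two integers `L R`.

Answer: 233 97

Derivation:
Round 1 (k=28): L=106 R=53
Round 2 (k=48): L=53 R=157
Round 3 (k=1): L=157 R=145
Round 4 (k=29): L=145 R=233
Round 5 (k=1): L=233 R=97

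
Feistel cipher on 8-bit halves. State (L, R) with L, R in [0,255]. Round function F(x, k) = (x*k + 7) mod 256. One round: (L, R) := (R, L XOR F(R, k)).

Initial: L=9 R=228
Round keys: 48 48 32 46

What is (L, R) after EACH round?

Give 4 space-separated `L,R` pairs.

Round 1 (k=48): L=228 R=206
Round 2 (k=48): L=206 R=67
Round 3 (k=32): L=67 R=169
Round 4 (k=46): L=169 R=38

Answer: 228,206 206,67 67,169 169,38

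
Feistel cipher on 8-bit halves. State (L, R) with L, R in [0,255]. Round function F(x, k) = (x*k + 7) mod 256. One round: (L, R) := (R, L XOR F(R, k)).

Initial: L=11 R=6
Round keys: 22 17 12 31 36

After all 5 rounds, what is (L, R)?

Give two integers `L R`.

Answer: 85 104

Derivation:
Round 1 (k=22): L=6 R=128
Round 2 (k=17): L=128 R=129
Round 3 (k=12): L=129 R=147
Round 4 (k=31): L=147 R=85
Round 5 (k=36): L=85 R=104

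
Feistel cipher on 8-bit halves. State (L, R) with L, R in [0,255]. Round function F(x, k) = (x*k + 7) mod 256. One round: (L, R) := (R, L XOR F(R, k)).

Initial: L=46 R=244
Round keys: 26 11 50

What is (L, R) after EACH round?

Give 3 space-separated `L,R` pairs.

Answer: 244,225 225,70 70,82

Derivation:
Round 1 (k=26): L=244 R=225
Round 2 (k=11): L=225 R=70
Round 3 (k=50): L=70 R=82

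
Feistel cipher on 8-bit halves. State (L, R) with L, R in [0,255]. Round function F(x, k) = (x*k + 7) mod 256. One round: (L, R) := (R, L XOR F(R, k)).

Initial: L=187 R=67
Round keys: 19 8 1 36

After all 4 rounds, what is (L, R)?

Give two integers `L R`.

Answer: 24 251

Derivation:
Round 1 (k=19): L=67 R=187
Round 2 (k=8): L=187 R=156
Round 3 (k=1): L=156 R=24
Round 4 (k=36): L=24 R=251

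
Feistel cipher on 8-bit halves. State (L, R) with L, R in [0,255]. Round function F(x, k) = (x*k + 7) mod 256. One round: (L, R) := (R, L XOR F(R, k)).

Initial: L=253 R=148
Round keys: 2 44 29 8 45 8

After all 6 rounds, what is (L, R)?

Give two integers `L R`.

Round 1 (k=2): L=148 R=210
Round 2 (k=44): L=210 R=139
Round 3 (k=29): L=139 R=20
Round 4 (k=8): L=20 R=44
Round 5 (k=45): L=44 R=215
Round 6 (k=8): L=215 R=147

Answer: 215 147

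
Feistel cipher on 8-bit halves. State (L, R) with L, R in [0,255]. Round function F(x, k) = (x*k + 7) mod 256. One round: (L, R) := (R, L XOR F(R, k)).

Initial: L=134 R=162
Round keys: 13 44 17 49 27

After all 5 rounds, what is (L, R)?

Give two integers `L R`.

Round 1 (k=13): L=162 R=199
Round 2 (k=44): L=199 R=153
Round 3 (k=17): L=153 R=247
Round 4 (k=49): L=247 R=215
Round 5 (k=27): L=215 R=67

Answer: 215 67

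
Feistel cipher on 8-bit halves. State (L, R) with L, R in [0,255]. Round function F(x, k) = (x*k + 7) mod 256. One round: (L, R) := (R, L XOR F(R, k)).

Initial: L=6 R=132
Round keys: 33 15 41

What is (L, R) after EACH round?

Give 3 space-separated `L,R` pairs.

Answer: 132,13 13,78 78,136

Derivation:
Round 1 (k=33): L=132 R=13
Round 2 (k=15): L=13 R=78
Round 3 (k=41): L=78 R=136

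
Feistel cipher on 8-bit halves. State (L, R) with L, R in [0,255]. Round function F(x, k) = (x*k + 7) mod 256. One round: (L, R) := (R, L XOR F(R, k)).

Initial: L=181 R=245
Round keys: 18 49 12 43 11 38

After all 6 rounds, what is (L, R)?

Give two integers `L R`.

Round 1 (k=18): L=245 R=244
Round 2 (k=49): L=244 R=78
Round 3 (k=12): L=78 R=91
Round 4 (k=43): L=91 R=30
Round 5 (k=11): L=30 R=10
Round 6 (k=38): L=10 R=157

Answer: 10 157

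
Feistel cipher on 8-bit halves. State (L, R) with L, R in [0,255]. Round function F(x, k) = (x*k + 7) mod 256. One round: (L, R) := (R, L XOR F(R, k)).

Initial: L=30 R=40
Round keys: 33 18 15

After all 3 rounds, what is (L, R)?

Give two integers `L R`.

Answer: 81 247

Derivation:
Round 1 (k=33): L=40 R=49
Round 2 (k=18): L=49 R=81
Round 3 (k=15): L=81 R=247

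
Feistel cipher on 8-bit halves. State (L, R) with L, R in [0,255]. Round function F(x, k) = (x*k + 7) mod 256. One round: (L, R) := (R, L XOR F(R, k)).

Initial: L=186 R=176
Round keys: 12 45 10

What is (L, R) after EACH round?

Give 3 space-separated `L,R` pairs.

Round 1 (k=12): L=176 R=253
Round 2 (k=45): L=253 R=48
Round 3 (k=10): L=48 R=26

Answer: 176,253 253,48 48,26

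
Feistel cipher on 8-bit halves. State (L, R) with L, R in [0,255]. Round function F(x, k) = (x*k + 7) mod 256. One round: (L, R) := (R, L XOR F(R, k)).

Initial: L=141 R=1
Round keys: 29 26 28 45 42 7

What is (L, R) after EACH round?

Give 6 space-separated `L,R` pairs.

Round 1 (k=29): L=1 R=169
Round 2 (k=26): L=169 R=48
Round 3 (k=28): L=48 R=238
Round 4 (k=45): L=238 R=237
Round 5 (k=42): L=237 R=7
Round 6 (k=7): L=7 R=213

Answer: 1,169 169,48 48,238 238,237 237,7 7,213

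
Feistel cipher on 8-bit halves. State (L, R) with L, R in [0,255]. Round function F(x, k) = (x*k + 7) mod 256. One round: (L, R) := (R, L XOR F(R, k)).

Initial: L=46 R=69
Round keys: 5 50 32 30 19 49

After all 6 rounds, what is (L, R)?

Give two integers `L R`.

Answer: 249 163

Derivation:
Round 1 (k=5): L=69 R=78
Round 2 (k=50): L=78 R=6
Round 3 (k=32): L=6 R=137
Round 4 (k=30): L=137 R=19
Round 5 (k=19): L=19 R=249
Round 6 (k=49): L=249 R=163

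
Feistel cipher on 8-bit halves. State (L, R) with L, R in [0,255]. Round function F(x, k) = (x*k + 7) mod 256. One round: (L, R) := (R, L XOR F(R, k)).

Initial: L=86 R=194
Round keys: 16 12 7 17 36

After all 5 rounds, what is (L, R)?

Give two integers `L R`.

Round 1 (k=16): L=194 R=113
Round 2 (k=12): L=113 R=145
Round 3 (k=7): L=145 R=143
Round 4 (k=17): L=143 R=23
Round 5 (k=36): L=23 R=204

Answer: 23 204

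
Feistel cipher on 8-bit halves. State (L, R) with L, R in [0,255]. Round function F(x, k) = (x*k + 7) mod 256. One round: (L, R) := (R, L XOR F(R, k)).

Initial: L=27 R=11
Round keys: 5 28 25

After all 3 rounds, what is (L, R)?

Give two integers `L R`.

Answer: 24 122

Derivation:
Round 1 (k=5): L=11 R=37
Round 2 (k=28): L=37 R=24
Round 3 (k=25): L=24 R=122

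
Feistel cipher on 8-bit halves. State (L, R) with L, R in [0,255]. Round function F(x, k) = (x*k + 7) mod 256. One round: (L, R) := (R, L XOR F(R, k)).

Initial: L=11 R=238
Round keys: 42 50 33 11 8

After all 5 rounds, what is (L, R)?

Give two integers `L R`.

Answer: 214 47

Derivation:
Round 1 (k=42): L=238 R=24
Round 2 (k=50): L=24 R=89
Round 3 (k=33): L=89 R=152
Round 4 (k=11): L=152 R=214
Round 5 (k=8): L=214 R=47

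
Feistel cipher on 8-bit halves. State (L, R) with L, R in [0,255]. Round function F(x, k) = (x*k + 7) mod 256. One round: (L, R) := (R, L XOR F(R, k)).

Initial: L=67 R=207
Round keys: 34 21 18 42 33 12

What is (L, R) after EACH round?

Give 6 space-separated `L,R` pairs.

Answer: 207,198 198,138 138,125 125,3 3,23 23,24

Derivation:
Round 1 (k=34): L=207 R=198
Round 2 (k=21): L=198 R=138
Round 3 (k=18): L=138 R=125
Round 4 (k=42): L=125 R=3
Round 5 (k=33): L=3 R=23
Round 6 (k=12): L=23 R=24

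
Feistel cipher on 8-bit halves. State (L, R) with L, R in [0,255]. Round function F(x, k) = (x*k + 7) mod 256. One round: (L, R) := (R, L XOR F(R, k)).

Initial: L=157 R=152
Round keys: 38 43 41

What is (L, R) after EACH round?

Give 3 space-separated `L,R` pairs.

Answer: 152,10 10,45 45,54

Derivation:
Round 1 (k=38): L=152 R=10
Round 2 (k=43): L=10 R=45
Round 3 (k=41): L=45 R=54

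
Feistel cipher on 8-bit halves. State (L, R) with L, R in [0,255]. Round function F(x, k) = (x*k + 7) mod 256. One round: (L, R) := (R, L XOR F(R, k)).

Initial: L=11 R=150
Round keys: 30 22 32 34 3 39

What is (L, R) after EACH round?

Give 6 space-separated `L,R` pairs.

Round 1 (k=30): L=150 R=144
Round 2 (k=22): L=144 R=241
Round 3 (k=32): L=241 R=183
Round 4 (k=34): L=183 R=164
Round 5 (k=3): L=164 R=68
Round 6 (k=39): L=68 R=199

Answer: 150,144 144,241 241,183 183,164 164,68 68,199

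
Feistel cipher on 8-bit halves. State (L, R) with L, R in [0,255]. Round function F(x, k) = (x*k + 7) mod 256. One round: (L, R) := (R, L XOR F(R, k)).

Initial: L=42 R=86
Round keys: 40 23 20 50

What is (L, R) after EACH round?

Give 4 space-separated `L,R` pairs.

Answer: 86,93 93,52 52,74 74,79

Derivation:
Round 1 (k=40): L=86 R=93
Round 2 (k=23): L=93 R=52
Round 3 (k=20): L=52 R=74
Round 4 (k=50): L=74 R=79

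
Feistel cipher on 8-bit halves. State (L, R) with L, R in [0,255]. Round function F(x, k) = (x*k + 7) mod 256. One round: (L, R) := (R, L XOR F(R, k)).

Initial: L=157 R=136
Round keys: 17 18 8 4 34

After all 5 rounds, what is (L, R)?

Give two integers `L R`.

Answer: 248 122

Derivation:
Round 1 (k=17): L=136 R=146
Round 2 (k=18): L=146 R=195
Round 3 (k=8): L=195 R=141
Round 4 (k=4): L=141 R=248
Round 5 (k=34): L=248 R=122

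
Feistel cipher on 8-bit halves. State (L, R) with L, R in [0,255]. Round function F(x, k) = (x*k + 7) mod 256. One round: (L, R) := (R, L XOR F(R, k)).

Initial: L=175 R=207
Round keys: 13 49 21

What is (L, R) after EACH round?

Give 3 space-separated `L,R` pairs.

Answer: 207,37 37,211 211,115

Derivation:
Round 1 (k=13): L=207 R=37
Round 2 (k=49): L=37 R=211
Round 3 (k=21): L=211 R=115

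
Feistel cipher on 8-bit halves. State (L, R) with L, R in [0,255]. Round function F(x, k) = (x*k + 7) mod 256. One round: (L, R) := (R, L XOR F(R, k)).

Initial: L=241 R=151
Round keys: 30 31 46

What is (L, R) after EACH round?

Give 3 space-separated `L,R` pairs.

Answer: 151,72 72,40 40,127

Derivation:
Round 1 (k=30): L=151 R=72
Round 2 (k=31): L=72 R=40
Round 3 (k=46): L=40 R=127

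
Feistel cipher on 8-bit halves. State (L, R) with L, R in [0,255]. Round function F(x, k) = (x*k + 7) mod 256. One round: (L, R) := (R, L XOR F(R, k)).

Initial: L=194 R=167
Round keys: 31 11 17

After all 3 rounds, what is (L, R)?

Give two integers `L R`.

Round 1 (k=31): L=167 R=130
Round 2 (k=11): L=130 R=58
Round 3 (k=17): L=58 R=99

Answer: 58 99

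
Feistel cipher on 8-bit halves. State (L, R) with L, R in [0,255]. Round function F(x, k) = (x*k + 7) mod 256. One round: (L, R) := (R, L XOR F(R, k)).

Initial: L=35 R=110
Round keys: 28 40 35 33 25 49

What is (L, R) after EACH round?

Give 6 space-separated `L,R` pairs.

Round 1 (k=28): L=110 R=44
Round 2 (k=40): L=44 R=137
Round 3 (k=35): L=137 R=238
Round 4 (k=33): L=238 R=60
Round 5 (k=25): L=60 R=13
Round 6 (k=49): L=13 R=184

Answer: 110,44 44,137 137,238 238,60 60,13 13,184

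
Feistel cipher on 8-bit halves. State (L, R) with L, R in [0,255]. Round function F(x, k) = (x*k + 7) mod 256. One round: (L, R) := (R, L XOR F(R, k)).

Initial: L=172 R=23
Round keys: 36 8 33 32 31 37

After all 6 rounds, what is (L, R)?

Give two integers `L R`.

Round 1 (k=36): L=23 R=239
Round 2 (k=8): L=239 R=104
Round 3 (k=33): L=104 R=128
Round 4 (k=32): L=128 R=111
Round 5 (k=31): L=111 R=248
Round 6 (k=37): L=248 R=176

Answer: 248 176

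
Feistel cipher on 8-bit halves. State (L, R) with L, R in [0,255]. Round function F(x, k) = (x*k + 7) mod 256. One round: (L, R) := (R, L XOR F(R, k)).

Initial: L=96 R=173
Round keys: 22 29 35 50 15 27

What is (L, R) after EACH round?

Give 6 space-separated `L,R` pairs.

Round 1 (k=22): L=173 R=133
Round 2 (k=29): L=133 R=181
Round 3 (k=35): L=181 R=67
Round 4 (k=50): L=67 R=168
Round 5 (k=15): L=168 R=156
Round 6 (k=27): L=156 R=211

Answer: 173,133 133,181 181,67 67,168 168,156 156,211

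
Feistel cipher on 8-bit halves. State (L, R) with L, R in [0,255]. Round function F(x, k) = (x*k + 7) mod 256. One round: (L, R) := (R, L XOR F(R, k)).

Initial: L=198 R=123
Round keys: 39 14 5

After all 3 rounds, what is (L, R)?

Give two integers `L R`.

Round 1 (k=39): L=123 R=2
Round 2 (k=14): L=2 R=88
Round 3 (k=5): L=88 R=189

Answer: 88 189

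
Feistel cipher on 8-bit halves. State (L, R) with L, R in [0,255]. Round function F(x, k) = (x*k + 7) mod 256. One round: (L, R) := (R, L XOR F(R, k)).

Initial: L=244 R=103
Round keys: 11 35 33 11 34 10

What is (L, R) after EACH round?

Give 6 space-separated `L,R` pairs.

Answer: 103,128 128,224 224,103 103,148 148,200 200,67

Derivation:
Round 1 (k=11): L=103 R=128
Round 2 (k=35): L=128 R=224
Round 3 (k=33): L=224 R=103
Round 4 (k=11): L=103 R=148
Round 5 (k=34): L=148 R=200
Round 6 (k=10): L=200 R=67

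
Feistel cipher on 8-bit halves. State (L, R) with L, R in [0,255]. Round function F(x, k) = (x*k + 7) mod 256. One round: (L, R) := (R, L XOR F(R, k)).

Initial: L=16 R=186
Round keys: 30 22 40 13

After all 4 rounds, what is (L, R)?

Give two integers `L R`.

Round 1 (k=30): L=186 R=195
Round 2 (k=22): L=195 R=115
Round 3 (k=40): L=115 R=60
Round 4 (k=13): L=60 R=96

Answer: 60 96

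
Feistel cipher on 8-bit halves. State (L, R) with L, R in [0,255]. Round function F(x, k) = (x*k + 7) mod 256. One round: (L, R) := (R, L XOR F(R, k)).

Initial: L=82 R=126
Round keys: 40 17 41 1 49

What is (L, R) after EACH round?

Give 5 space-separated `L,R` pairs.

Answer: 126,229 229,66 66,124 124,193 193,132

Derivation:
Round 1 (k=40): L=126 R=229
Round 2 (k=17): L=229 R=66
Round 3 (k=41): L=66 R=124
Round 4 (k=1): L=124 R=193
Round 5 (k=49): L=193 R=132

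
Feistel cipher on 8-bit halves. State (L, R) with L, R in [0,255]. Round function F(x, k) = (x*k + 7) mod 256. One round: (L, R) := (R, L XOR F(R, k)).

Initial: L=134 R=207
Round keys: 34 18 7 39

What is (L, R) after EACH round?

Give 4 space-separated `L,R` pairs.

Round 1 (k=34): L=207 R=3
Round 2 (k=18): L=3 R=242
Round 3 (k=7): L=242 R=166
Round 4 (k=39): L=166 R=163

Answer: 207,3 3,242 242,166 166,163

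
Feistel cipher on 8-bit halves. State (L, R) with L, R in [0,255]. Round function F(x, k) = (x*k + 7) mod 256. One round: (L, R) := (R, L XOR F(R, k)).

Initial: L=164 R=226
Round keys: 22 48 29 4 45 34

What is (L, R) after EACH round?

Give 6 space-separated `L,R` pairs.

Round 1 (k=22): L=226 R=215
Round 2 (k=48): L=215 R=181
Round 3 (k=29): L=181 R=95
Round 4 (k=4): L=95 R=54
Round 5 (k=45): L=54 R=218
Round 6 (k=34): L=218 R=205

Answer: 226,215 215,181 181,95 95,54 54,218 218,205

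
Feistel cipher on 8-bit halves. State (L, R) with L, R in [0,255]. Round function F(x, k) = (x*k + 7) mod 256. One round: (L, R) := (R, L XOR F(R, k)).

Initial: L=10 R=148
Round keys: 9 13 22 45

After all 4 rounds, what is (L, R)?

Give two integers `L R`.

Answer: 86 53

Derivation:
Round 1 (k=9): L=148 R=49
Round 2 (k=13): L=49 R=16
Round 3 (k=22): L=16 R=86
Round 4 (k=45): L=86 R=53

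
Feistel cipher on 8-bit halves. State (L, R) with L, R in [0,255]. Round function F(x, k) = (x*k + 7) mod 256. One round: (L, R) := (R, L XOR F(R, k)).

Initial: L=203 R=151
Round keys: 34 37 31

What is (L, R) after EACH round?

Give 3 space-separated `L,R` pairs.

Answer: 151,222 222,138 138,99

Derivation:
Round 1 (k=34): L=151 R=222
Round 2 (k=37): L=222 R=138
Round 3 (k=31): L=138 R=99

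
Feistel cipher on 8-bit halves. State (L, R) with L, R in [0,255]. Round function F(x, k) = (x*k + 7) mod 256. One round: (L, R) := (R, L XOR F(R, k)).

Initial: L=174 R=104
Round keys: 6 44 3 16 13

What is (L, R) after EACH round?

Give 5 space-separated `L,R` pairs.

Answer: 104,217 217,59 59,97 97,44 44,34

Derivation:
Round 1 (k=6): L=104 R=217
Round 2 (k=44): L=217 R=59
Round 3 (k=3): L=59 R=97
Round 4 (k=16): L=97 R=44
Round 5 (k=13): L=44 R=34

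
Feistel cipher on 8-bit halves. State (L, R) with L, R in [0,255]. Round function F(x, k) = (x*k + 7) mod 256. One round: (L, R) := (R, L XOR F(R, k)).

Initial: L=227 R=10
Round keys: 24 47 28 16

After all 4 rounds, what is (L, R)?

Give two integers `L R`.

Round 1 (k=24): L=10 R=20
Round 2 (k=47): L=20 R=185
Round 3 (k=28): L=185 R=87
Round 4 (k=16): L=87 R=206

Answer: 87 206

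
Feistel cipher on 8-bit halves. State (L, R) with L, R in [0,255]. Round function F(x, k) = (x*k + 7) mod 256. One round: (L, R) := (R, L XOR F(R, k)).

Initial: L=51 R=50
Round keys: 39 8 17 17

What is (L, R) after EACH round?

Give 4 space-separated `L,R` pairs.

Round 1 (k=39): L=50 R=150
Round 2 (k=8): L=150 R=133
Round 3 (k=17): L=133 R=74
Round 4 (k=17): L=74 R=116

Answer: 50,150 150,133 133,74 74,116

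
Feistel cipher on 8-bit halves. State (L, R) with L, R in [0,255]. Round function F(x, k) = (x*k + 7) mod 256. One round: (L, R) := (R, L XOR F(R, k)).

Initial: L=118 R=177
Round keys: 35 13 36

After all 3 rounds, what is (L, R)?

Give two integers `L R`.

Round 1 (k=35): L=177 R=76
Round 2 (k=13): L=76 R=82
Round 3 (k=36): L=82 R=195

Answer: 82 195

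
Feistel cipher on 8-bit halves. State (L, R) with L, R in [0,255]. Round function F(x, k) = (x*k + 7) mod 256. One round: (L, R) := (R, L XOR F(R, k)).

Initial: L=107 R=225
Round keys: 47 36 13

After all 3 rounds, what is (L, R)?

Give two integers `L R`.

Answer: 122 4

Derivation:
Round 1 (k=47): L=225 R=61
Round 2 (k=36): L=61 R=122
Round 3 (k=13): L=122 R=4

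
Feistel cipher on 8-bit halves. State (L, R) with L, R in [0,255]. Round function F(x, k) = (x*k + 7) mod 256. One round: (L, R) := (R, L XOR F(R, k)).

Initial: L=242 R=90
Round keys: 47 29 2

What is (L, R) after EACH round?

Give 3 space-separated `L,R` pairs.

Round 1 (k=47): L=90 R=127
Round 2 (k=29): L=127 R=48
Round 3 (k=2): L=48 R=24

Answer: 90,127 127,48 48,24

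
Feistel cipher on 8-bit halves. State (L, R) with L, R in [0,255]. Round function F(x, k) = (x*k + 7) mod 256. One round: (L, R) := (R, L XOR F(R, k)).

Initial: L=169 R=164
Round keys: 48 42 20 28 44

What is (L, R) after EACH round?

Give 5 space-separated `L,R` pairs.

Answer: 164,110 110,183 183,61 61,4 4,138

Derivation:
Round 1 (k=48): L=164 R=110
Round 2 (k=42): L=110 R=183
Round 3 (k=20): L=183 R=61
Round 4 (k=28): L=61 R=4
Round 5 (k=44): L=4 R=138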